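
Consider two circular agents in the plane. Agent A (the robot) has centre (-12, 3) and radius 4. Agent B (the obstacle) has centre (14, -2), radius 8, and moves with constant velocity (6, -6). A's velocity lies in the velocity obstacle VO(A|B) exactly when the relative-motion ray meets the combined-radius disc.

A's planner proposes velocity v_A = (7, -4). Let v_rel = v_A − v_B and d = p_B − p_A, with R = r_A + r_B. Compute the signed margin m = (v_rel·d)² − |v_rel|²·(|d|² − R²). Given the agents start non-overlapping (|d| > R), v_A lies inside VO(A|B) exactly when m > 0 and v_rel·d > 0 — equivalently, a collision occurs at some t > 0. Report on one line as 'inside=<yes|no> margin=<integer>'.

d = (26, -5),  |d|² = 701;  R = 4+8 = 12,  c = 701−12² = 557
v_rel = (1, 2),  |v_rel|² = 5;  v_rel·d = (1)·(26) + (2)·(-5) = 16
5·t² − 32·t + 557 = 0  ⇒  m = 16² − 5·557 = -2529
m = -2529 < 0,  v_rel·d = 16 > 0  ⇒  outside

inside=no margin=-2529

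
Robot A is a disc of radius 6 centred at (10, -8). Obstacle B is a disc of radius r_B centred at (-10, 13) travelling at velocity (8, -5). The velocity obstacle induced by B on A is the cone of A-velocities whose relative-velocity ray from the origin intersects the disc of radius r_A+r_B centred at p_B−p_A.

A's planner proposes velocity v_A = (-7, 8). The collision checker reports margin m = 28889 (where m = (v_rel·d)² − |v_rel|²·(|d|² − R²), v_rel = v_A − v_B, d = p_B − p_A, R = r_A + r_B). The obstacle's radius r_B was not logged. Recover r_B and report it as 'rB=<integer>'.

m = 28889
d = (-20, 21);  v_rel = (-15, 13),  |v_rel|² = 394
v_rel×d = (-15)·(21) − (13)·(-20) = -55
since m = R²·394 − (-55)²:  R² = (3025 + 28889) / 394 = 81
R = √81 = 9  ⇒  r_B = 9 − 6 = 3

rB=3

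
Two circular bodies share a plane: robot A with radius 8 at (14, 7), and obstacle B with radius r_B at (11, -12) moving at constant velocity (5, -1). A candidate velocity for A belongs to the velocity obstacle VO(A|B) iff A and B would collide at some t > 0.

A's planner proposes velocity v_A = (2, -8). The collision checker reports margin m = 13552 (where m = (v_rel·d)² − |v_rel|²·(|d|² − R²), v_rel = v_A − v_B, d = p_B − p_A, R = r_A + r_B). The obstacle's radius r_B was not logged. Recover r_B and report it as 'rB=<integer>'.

m = 13552
d = (-3, -19);  v_rel = (-3, -7),  |v_rel|² = 58
v_rel×d = (-3)·(-19) − (-7)·(-3) = 36
since m = R²·58 − 36²:  R² = (1296 + 13552) / 58 = 256
R = √256 = 16  ⇒  r_B = 16 − 8 = 8

rB=8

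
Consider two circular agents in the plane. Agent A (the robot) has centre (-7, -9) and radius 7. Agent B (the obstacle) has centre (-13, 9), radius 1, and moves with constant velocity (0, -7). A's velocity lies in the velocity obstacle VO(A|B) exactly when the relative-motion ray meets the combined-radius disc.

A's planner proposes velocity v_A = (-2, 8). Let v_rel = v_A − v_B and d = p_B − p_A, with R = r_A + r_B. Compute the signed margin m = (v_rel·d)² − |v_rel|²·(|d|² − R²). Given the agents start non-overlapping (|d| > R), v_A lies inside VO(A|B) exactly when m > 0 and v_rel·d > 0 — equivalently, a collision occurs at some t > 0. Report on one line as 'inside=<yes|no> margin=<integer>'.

d = (-6, 18),  |d|² = 360;  R = 7+1 = 8,  c = 360−8² = 296
v_rel = (-2, 15),  |v_rel|² = 229;  v_rel·d = (-2)·(-6) + (15)·(18) = 282
229·t² − 564·t + 296 = 0  ⇒  m = 282² − 229·296 = 11740
m = 11740 > 0,  v_rel·d = 282 > 0  ⇒  inside

inside=yes margin=11740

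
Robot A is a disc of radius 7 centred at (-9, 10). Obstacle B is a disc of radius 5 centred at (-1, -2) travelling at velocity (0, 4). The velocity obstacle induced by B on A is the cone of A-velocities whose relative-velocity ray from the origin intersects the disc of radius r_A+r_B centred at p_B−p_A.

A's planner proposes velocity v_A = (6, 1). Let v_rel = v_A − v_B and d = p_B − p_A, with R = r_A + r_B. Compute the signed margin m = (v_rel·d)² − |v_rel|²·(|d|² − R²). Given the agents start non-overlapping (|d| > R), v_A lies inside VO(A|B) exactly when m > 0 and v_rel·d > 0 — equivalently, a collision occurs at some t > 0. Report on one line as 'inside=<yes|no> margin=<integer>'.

d = (8, -12),  |d|² = 208;  R = 7+5 = 12,  c = 208−12² = 64
v_rel = (6, -3),  |v_rel|² = 45;  v_rel·d = (6)·(8) + (-3)·(-12) = 84
45·t² − 168·t + 64 = 0  ⇒  m = 84² − 45·64 = 4176
m = 4176 > 0,  v_rel·d = 84 > 0  ⇒  inside

inside=yes margin=4176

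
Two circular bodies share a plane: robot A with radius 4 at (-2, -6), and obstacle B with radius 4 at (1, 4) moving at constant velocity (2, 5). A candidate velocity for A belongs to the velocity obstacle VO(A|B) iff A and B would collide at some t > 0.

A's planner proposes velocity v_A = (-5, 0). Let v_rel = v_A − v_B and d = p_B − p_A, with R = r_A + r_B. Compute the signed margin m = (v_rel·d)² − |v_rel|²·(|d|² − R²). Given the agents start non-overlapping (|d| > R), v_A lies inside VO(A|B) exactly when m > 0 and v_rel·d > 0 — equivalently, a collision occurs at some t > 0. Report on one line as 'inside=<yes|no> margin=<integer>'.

d = (3, 10),  |d|² = 109;  R = 4+4 = 8,  c = 109−8² = 45
v_rel = (-7, -5),  |v_rel|² = 74;  v_rel·d = (-7)·(3) + (-5)·(10) = -71
74·t² + 142·t + 45 = 0  ⇒  m = (-71)² − 74·45 = 1711
m = 1711 > 0,  v_rel·d = -71 < 0  ⇒  outside

inside=no margin=1711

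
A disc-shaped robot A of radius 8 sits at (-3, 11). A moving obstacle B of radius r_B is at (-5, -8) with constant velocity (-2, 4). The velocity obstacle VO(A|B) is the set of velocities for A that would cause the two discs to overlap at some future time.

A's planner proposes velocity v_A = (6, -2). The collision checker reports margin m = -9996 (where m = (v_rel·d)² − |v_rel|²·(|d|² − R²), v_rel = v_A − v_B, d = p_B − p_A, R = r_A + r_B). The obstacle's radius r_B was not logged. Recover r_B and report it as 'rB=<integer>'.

m = -9996
d = (-2, -19);  v_rel = (8, -6),  |v_rel|² = 100
v_rel×d = (8)·(-19) − (-6)·(-2) = -164
since m = R²·100 − (-164)²:  R² = (26896 + -9996) / 100 = 169
R = √169 = 13  ⇒  r_B = 13 − 8 = 5

rB=5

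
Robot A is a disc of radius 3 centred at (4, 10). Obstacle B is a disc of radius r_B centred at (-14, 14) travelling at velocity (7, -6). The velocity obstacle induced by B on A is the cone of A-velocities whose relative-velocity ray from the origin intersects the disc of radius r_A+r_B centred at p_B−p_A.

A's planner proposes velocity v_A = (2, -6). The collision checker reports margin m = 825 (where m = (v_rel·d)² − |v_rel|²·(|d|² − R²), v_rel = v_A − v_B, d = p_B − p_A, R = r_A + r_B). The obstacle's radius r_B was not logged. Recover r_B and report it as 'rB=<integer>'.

m = 825
d = (-18, 4);  v_rel = (-5, 0),  |v_rel|² = 25
v_rel×d = (-5)·(4) − (0)·(-18) = -20
since m = R²·25 − (-20)²:  R² = (400 + 825) / 25 = 49
R = √49 = 7  ⇒  r_B = 7 − 3 = 4

rB=4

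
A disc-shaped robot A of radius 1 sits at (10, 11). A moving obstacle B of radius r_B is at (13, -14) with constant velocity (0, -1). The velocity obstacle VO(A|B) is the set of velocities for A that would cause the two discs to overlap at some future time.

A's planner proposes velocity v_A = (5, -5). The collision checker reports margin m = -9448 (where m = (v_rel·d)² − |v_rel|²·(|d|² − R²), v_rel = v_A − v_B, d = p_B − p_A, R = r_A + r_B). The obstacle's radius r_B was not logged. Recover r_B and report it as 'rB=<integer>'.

m = -9448
d = (3, -25);  v_rel = (5, -4),  |v_rel|² = 41
v_rel×d = (5)·(-25) − (-4)·(3) = -113
since m = R²·41 − (-113)²:  R² = (12769 + -9448) / 41 = 81
R = √81 = 9  ⇒  r_B = 9 − 1 = 8

rB=8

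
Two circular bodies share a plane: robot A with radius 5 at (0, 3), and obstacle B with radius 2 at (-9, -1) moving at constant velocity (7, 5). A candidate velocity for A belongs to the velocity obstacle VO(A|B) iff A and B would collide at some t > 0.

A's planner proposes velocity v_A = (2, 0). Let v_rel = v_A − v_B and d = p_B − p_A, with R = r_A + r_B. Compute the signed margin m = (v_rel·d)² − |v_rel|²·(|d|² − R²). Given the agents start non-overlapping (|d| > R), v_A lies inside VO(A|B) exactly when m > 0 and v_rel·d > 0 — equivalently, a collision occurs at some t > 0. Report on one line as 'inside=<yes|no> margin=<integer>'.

d = (-9, -4),  |d|² = 97;  R = 5+2 = 7,  c = 97−7² = 48
v_rel = (-5, -5),  |v_rel|² = 50;  v_rel·d = (-5)·(-9) + (-5)·(-4) = 65
50·t² − 130·t + 48 = 0  ⇒  m = 65² − 50·48 = 1825
m = 1825 > 0,  v_rel·d = 65 > 0  ⇒  inside

inside=yes margin=1825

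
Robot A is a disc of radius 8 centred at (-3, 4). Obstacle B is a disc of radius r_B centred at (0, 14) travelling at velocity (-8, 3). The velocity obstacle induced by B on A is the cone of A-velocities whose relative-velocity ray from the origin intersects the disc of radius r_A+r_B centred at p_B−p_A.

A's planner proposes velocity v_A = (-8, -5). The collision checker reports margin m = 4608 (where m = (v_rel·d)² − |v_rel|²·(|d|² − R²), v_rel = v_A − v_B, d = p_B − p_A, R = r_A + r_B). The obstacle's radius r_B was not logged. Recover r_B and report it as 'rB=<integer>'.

m = 4608
d = (3, 10);  v_rel = (0, -8),  |v_rel|² = 64
v_rel×d = (0)·(10) − (-8)·(3) = 24
since m = R²·64 − 24²:  R² = (576 + 4608) / 64 = 81
R = √81 = 9  ⇒  r_B = 9 − 8 = 1

rB=1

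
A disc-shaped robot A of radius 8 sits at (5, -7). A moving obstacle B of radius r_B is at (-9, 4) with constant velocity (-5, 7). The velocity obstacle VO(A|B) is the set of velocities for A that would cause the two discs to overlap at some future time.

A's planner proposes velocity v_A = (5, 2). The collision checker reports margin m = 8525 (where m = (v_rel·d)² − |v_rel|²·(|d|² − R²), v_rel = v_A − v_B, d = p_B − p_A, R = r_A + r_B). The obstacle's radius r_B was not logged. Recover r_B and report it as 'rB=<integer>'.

m = 8525
d = (-14, 11);  v_rel = (10, -5),  |v_rel|² = 125
v_rel×d = (10)·(11) − (-5)·(-14) = 40
since m = R²·125 − 40²:  R² = (1600 + 8525) / 125 = 81
R = √81 = 9  ⇒  r_B = 9 − 8 = 1

rB=1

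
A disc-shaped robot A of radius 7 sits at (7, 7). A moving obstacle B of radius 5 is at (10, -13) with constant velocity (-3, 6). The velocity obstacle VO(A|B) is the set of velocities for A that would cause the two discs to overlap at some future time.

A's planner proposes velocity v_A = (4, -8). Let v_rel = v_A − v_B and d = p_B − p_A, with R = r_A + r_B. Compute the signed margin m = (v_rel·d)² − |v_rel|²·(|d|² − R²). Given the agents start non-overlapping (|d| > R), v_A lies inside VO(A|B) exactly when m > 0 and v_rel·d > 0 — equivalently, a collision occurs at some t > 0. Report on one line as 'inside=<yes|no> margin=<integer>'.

d = (3, -20),  |d|² = 409;  R = 7+5 = 12,  c = 409−12² = 265
v_rel = (7, -14),  |v_rel|² = 245;  v_rel·d = (7)·(3) + (-14)·(-20) = 301
245·t² − 602·t + 265 = 0  ⇒  m = 301² − 245·265 = 25676
m = 25676 > 0,  v_rel·d = 301 > 0  ⇒  inside

inside=yes margin=25676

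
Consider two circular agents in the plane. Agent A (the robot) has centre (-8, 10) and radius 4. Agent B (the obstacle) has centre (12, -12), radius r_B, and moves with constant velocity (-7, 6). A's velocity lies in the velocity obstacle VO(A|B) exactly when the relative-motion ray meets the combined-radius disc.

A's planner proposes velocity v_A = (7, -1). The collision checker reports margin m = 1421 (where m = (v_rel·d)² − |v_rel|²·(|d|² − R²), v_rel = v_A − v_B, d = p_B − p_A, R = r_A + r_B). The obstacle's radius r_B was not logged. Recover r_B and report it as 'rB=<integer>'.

m = 1421
d = (20, -22);  v_rel = (14, -7),  |v_rel|² = 245
v_rel×d = (14)·(-22) − (-7)·(20) = -168
since m = R²·245 − (-168)²:  R² = (28224 + 1421) / 245 = 121
R = √121 = 11  ⇒  r_B = 11 − 4 = 7

rB=7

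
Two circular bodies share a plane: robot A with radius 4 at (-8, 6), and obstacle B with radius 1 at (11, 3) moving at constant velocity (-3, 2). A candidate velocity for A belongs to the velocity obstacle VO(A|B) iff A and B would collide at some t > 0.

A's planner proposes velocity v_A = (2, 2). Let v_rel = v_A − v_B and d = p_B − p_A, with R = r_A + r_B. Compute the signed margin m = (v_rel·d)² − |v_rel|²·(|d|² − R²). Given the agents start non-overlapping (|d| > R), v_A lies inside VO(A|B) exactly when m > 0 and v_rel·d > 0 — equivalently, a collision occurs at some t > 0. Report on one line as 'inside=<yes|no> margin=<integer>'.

d = (19, -3),  |d|² = 370;  R = 4+1 = 5,  c = 370−5² = 345
v_rel = (5, 0),  |v_rel|² = 25;  v_rel·d = (5)·(19) + (0)·(-3) = 95
25·t² − 190·t + 345 = 0  ⇒  m = 95² − 25·345 = 400
m = 400 > 0,  v_rel·d = 95 > 0  ⇒  inside

inside=yes margin=400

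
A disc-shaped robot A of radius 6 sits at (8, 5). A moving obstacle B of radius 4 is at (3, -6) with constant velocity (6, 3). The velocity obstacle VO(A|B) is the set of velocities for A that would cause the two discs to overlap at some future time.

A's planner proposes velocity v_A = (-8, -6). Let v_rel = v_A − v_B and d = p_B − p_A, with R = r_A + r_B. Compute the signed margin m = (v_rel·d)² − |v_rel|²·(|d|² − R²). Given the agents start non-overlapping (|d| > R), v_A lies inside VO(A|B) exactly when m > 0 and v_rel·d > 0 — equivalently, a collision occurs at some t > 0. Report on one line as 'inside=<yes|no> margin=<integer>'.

d = (-5, -11),  |d|² = 146;  R = 6+4 = 10,  c = 146−10² = 46
v_rel = (-14, -9),  |v_rel|² = 277;  v_rel·d = (-14)·(-5) + (-9)·(-11) = 169
277·t² − 338·t + 46 = 0  ⇒  m = 169² − 277·46 = 15819
m = 15819 > 0,  v_rel·d = 169 > 0  ⇒  inside

inside=yes margin=15819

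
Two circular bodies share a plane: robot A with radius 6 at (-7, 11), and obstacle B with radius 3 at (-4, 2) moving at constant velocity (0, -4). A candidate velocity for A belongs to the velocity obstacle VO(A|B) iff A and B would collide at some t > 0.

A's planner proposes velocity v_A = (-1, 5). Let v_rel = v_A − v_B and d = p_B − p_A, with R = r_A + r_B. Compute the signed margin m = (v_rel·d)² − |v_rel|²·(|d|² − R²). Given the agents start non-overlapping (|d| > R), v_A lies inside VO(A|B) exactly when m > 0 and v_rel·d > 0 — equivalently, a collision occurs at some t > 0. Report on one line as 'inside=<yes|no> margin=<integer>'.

d = (3, -9),  |d|² = 90;  R = 6+3 = 9,  c = 90−9² = 9
v_rel = (-1, 9),  |v_rel|² = 82;  v_rel·d = (-1)·(3) + (9)·(-9) = -84
82·t² + 168·t + 9 = 0  ⇒  m = (-84)² − 82·9 = 6318
m = 6318 > 0,  v_rel·d = -84 < 0  ⇒  outside

inside=no margin=6318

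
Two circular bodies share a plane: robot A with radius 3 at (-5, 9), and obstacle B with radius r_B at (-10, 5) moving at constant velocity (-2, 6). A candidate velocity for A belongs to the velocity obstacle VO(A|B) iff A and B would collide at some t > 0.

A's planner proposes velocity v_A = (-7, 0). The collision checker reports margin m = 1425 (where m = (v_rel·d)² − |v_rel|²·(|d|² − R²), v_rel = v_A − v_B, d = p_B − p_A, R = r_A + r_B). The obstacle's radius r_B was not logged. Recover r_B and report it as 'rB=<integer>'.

m = 1425
d = (-5, -4);  v_rel = (-5, -6),  |v_rel|² = 61
v_rel×d = (-5)·(-4) − (-6)·(-5) = -10
since m = R²·61 − (-10)²:  R² = (100 + 1425) / 61 = 25
R = √25 = 5  ⇒  r_B = 5 − 3 = 2

rB=2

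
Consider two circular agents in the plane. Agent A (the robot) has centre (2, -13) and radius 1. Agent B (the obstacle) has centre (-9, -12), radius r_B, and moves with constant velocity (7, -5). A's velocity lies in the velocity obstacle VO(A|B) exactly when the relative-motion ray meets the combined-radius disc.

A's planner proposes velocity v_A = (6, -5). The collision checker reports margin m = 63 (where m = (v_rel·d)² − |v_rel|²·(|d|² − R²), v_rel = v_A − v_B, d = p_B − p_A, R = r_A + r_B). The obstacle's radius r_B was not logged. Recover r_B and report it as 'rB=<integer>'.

m = 63
d = (-11, 1);  v_rel = (-1, 0),  |v_rel|² = 1
v_rel×d = (-1)·(1) − (0)·(-11) = -1
since m = R²·1 − (-1)²:  R² = (1 + 63) / 1 = 64
R = √64 = 8  ⇒  r_B = 8 − 1 = 7

rB=7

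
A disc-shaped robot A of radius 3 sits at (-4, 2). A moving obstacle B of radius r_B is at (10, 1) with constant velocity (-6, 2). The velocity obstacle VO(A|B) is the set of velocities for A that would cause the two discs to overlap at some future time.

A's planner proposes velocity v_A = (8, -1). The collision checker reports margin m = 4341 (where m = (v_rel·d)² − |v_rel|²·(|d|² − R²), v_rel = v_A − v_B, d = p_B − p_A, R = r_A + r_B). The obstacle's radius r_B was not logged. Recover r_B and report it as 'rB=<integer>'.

m = 4341
d = (14, -1);  v_rel = (14, -3),  |v_rel|² = 205
v_rel×d = (14)·(-1) − (-3)·(14) = 28
since m = R²·205 − 28²:  R² = (784 + 4341) / 205 = 25
R = √25 = 5  ⇒  r_B = 5 − 3 = 2

rB=2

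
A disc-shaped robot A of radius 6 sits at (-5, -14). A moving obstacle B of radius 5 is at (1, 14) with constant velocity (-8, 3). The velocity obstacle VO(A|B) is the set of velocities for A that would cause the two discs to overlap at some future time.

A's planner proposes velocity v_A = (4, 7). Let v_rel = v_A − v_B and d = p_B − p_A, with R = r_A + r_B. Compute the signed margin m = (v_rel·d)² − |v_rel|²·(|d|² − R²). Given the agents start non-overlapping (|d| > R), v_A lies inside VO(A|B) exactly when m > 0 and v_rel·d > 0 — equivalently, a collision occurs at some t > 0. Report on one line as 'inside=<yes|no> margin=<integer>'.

d = (6, 28),  |d|² = 820;  R = 6+5 = 11,  c = 820−11² = 699
v_rel = (12, 4),  |v_rel|² = 160;  v_rel·d = (12)·(6) + (4)·(28) = 184
160·t² − 368·t + 699 = 0  ⇒  m = 184² − 160·699 = -77984
m = -77984 < 0,  v_rel·d = 184 > 0  ⇒  outside

inside=no margin=-77984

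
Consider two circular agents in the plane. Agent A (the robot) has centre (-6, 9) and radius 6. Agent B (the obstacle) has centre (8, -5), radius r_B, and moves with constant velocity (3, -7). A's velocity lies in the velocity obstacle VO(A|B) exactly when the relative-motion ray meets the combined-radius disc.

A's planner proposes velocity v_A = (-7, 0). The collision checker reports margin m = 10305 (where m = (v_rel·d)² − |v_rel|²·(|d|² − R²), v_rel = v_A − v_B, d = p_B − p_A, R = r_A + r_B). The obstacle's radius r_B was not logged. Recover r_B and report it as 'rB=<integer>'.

m = 10305
d = (14, -14);  v_rel = (-10, 7),  |v_rel|² = 149
v_rel×d = (-10)·(-14) − (7)·(14) = 42
since m = R²·149 − 42²:  R² = (1764 + 10305) / 149 = 81
R = √81 = 9  ⇒  r_B = 9 − 6 = 3

rB=3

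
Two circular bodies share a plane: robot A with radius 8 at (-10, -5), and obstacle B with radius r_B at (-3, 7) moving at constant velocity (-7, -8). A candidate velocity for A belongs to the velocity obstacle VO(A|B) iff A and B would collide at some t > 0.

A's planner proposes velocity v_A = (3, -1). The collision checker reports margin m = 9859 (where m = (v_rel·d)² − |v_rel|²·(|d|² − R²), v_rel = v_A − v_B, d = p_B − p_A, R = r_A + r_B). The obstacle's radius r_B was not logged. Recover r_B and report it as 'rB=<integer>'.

m = 9859
d = (7, 12);  v_rel = (10, 7),  |v_rel|² = 149
v_rel×d = (10)·(12) − (7)·(7) = 71
since m = R²·149 − 71²:  R² = (5041 + 9859) / 149 = 100
R = √100 = 10  ⇒  r_B = 10 − 8 = 2

rB=2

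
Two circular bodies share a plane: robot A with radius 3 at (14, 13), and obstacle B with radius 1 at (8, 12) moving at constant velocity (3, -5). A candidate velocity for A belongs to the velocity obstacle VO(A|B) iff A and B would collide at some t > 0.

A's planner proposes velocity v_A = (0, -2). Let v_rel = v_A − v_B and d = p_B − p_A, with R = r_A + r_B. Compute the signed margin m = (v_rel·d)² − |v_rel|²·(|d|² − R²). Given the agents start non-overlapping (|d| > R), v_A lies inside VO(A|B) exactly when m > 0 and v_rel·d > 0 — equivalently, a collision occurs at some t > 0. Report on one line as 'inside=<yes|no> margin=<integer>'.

d = (-6, -1),  |d|² = 37;  R = 3+1 = 4,  c = 37−4² = 21
v_rel = (-3, 3),  |v_rel|² = 18;  v_rel·d = (-3)·(-6) + (3)·(-1) = 15
18·t² − 30·t + 21 = 0  ⇒  m = 15² − 18·21 = -153
m = -153 < 0,  v_rel·d = 15 > 0  ⇒  outside

inside=no margin=-153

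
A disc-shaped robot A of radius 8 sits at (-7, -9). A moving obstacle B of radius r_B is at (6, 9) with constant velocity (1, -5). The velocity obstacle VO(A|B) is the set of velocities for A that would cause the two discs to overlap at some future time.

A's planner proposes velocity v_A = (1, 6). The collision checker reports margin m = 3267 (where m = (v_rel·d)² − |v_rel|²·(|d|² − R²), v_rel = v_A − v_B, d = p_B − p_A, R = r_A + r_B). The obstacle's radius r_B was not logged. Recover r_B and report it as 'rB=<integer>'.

m = 3267
d = (13, 18);  v_rel = (0, 11),  |v_rel|² = 121
v_rel×d = (0)·(18) − (11)·(13) = -143
since m = R²·121 − (-143)²:  R² = (20449 + 3267) / 121 = 196
R = √196 = 14  ⇒  r_B = 14 − 8 = 6

rB=6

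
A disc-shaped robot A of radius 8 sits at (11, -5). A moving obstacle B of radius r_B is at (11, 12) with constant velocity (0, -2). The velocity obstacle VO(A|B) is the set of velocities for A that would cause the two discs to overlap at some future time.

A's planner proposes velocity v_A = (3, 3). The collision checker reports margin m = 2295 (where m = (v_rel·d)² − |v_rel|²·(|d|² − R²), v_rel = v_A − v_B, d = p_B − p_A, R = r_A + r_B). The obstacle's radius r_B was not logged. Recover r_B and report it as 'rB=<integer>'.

m = 2295
d = (0, 17);  v_rel = (3, 5),  |v_rel|² = 34
v_rel×d = (3)·(17) − (5)·(0) = 51
since m = R²·34 − 51²:  R² = (2601 + 2295) / 34 = 144
R = √144 = 12  ⇒  r_B = 12 − 8 = 4

rB=4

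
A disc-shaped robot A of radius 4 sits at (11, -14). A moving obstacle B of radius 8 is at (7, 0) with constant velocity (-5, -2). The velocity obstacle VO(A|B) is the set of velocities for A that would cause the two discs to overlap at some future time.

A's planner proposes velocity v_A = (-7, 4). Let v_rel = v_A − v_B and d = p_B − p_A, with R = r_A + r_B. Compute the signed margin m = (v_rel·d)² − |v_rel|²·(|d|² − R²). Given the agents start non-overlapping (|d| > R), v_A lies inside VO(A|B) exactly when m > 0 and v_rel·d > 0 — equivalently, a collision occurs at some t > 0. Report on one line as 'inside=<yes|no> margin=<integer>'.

d = (-4, 14),  |d|² = 212;  R = 4+8 = 12,  c = 212−12² = 68
v_rel = (-2, 6),  |v_rel|² = 40;  v_rel·d = (-2)·(-4) + (6)·(14) = 92
40·t² − 184·t + 68 = 0  ⇒  m = 92² − 40·68 = 5744
m = 5744 > 0,  v_rel·d = 92 > 0  ⇒  inside

inside=yes margin=5744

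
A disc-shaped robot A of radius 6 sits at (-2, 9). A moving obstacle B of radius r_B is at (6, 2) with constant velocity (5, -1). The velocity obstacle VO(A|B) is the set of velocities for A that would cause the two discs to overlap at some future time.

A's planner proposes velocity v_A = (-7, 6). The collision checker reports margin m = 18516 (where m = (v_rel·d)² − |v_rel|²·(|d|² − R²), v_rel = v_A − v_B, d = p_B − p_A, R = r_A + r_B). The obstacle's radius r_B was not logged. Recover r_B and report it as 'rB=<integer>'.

m = 18516
d = (8, -7);  v_rel = (-12, 7),  |v_rel|² = 193
v_rel×d = (-12)·(-7) − (7)·(8) = 28
since m = R²·193 − 28²:  R² = (784 + 18516) / 193 = 100
R = √100 = 10  ⇒  r_B = 10 − 6 = 4

rB=4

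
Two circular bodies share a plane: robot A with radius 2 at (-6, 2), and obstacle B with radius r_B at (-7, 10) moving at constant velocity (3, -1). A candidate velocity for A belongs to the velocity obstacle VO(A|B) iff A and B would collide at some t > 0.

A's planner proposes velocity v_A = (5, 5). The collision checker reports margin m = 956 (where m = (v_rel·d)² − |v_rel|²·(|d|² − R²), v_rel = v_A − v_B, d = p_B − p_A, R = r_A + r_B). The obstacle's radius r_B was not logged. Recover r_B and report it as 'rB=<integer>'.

m = 956
d = (-1, 8);  v_rel = (2, 6),  |v_rel|² = 40
v_rel×d = (2)·(8) − (6)·(-1) = 22
since m = R²·40 − 22²:  R² = (484 + 956) / 40 = 36
R = √36 = 6  ⇒  r_B = 6 − 2 = 4

rB=4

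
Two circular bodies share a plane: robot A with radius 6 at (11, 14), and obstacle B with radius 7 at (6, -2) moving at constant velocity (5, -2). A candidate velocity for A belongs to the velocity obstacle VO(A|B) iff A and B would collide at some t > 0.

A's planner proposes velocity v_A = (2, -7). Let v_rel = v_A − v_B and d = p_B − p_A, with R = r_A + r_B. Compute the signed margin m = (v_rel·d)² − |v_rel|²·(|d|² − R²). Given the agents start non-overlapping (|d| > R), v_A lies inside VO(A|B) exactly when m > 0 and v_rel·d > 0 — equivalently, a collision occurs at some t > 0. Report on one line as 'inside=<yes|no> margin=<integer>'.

d = (-5, -16),  |d|² = 281;  R = 6+7 = 13,  c = 281−13² = 112
v_rel = (-3, -5),  |v_rel|² = 34;  v_rel·d = (-3)·(-5) + (-5)·(-16) = 95
34·t² − 190·t + 112 = 0  ⇒  m = 95² − 34·112 = 5217
m = 5217 > 0,  v_rel·d = 95 > 0  ⇒  inside

inside=yes margin=5217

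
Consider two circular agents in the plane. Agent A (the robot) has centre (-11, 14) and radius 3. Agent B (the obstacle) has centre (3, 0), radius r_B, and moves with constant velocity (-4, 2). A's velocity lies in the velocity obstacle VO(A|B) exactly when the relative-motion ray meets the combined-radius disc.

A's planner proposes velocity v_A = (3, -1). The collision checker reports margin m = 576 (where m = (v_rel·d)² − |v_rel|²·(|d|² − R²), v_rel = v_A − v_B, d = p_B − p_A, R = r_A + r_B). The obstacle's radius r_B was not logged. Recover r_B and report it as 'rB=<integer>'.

m = 576
d = (14, -14);  v_rel = (7, -3),  |v_rel|² = 58
v_rel×d = (7)·(-14) − (-3)·(14) = -56
since m = R²·58 − (-56)²:  R² = (3136 + 576) / 58 = 64
R = √64 = 8  ⇒  r_B = 8 − 3 = 5

rB=5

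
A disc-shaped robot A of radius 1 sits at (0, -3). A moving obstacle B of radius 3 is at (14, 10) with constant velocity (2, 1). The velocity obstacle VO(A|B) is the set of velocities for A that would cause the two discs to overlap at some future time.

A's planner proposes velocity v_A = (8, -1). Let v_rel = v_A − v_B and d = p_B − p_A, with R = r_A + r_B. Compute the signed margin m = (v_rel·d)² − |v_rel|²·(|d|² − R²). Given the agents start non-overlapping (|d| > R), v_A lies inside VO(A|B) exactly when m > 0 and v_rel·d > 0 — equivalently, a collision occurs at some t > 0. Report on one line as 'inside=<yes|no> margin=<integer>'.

d = (14, 13),  |d|² = 365;  R = 1+3 = 4,  c = 365−4² = 349
v_rel = (6, -2),  |v_rel|² = 40;  v_rel·d = (6)·(14) + (-2)·(13) = 58
40·t² − 116·t + 349 = 0  ⇒  m = 58² − 40·349 = -10596
m = -10596 < 0,  v_rel·d = 58 > 0  ⇒  outside

inside=no margin=-10596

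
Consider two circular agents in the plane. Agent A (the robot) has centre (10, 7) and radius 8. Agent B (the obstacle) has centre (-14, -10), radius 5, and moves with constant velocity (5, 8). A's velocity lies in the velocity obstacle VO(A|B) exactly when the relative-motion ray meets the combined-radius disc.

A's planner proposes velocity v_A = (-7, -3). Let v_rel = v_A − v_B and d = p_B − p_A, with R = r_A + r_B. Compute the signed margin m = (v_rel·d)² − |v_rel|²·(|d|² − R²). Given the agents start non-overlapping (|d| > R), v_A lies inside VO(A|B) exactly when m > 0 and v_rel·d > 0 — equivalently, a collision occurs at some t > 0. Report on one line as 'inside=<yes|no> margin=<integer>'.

d = (-24, -17),  |d|² = 865;  R = 8+5 = 13,  c = 865−13² = 696
v_rel = (-12, -11),  |v_rel|² = 265;  v_rel·d = (-12)·(-24) + (-11)·(-17) = 475
265·t² − 950·t + 696 = 0  ⇒  m = 475² − 265·696 = 41185
m = 41185 > 0,  v_rel·d = 475 > 0  ⇒  inside

inside=yes margin=41185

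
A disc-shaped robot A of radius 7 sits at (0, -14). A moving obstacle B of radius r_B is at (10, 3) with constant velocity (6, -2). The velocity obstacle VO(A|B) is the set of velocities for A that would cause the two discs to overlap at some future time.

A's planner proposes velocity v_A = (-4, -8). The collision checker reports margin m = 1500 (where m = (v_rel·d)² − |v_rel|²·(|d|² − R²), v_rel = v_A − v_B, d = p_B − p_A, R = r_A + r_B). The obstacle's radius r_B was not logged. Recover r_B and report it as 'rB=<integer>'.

m = 1500
d = (10, 17);  v_rel = (-10, -6),  |v_rel|² = 136
v_rel×d = (-10)·(17) − (-6)·(10) = -110
since m = R²·136 − (-110)²:  R² = (12100 + 1500) / 136 = 100
R = √100 = 10  ⇒  r_B = 10 − 7 = 3

rB=3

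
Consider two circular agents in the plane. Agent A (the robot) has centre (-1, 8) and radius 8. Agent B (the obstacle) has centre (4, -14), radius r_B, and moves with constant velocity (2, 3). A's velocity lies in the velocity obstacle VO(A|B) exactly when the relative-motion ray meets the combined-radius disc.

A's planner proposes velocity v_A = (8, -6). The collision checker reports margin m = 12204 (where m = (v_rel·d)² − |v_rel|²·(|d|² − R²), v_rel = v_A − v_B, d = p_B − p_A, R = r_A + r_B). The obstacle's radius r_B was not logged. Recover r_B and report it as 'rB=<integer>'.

m = 12204
d = (5, -22);  v_rel = (6, -9),  |v_rel|² = 117
v_rel×d = (6)·(-22) − (-9)·(5) = -87
since m = R²·117 − (-87)²:  R² = (7569 + 12204) / 117 = 169
R = √169 = 13  ⇒  r_B = 13 − 8 = 5

rB=5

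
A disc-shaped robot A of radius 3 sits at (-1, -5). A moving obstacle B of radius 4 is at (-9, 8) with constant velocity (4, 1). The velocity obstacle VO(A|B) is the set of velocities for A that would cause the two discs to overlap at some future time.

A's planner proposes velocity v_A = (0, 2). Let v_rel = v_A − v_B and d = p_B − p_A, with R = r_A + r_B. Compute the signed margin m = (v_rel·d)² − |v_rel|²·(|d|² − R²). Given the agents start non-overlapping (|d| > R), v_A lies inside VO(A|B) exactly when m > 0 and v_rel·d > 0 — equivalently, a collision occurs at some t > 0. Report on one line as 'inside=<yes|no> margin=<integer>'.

d = (-8, 13),  |d|² = 233;  R = 3+4 = 7,  c = 233−7² = 184
v_rel = (-4, 1),  |v_rel|² = 17;  v_rel·d = (-4)·(-8) + (1)·(13) = 45
17·t² − 90·t + 184 = 0  ⇒  m = 45² − 17·184 = -1103
m = -1103 < 0,  v_rel·d = 45 > 0  ⇒  outside

inside=no margin=-1103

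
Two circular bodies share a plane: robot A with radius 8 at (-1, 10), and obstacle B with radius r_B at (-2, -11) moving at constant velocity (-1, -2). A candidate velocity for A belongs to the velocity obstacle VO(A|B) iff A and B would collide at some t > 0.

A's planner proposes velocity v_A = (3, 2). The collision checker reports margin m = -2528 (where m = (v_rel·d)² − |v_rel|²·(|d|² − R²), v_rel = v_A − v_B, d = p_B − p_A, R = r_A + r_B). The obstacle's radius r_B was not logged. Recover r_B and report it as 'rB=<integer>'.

m = -2528
d = (-1, -21);  v_rel = (4, 4),  |v_rel|² = 32
v_rel×d = (4)·(-21) − (4)·(-1) = -80
since m = R²·32 − (-80)²:  R² = (6400 + -2528) / 32 = 121
R = √121 = 11  ⇒  r_B = 11 − 8 = 3

rB=3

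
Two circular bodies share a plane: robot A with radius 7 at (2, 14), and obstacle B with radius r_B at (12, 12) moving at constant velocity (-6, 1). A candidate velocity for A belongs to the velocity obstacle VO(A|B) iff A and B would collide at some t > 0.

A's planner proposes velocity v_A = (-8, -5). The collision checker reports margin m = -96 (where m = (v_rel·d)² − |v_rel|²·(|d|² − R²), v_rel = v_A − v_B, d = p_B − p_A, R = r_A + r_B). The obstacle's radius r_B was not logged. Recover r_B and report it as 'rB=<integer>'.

m = -96
d = (10, -2);  v_rel = (-2, -6),  |v_rel|² = 40
v_rel×d = (-2)·(-2) − (-6)·(10) = 64
since m = R²·40 − 64²:  R² = (4096 + -96) / 40 = 100
R = √100 = 10  ⇒  r_B = 10 − 7 = 3

rB=3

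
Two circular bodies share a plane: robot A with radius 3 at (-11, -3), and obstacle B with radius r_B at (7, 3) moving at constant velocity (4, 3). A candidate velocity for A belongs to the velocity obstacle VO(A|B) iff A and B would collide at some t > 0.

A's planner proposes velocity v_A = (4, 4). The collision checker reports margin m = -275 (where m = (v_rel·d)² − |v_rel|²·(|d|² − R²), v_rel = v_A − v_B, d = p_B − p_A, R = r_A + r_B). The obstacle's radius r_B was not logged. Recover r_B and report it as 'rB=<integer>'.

m = -275
d = (18, 6);  v_rel = (0, 1),  |v_rel|² = 1
v_rel×d = (0)·(6) − (1)·(18) = -18
since m = R²·1 − (-18)²:  R² = (324 + -275) / 1 = 49
R = √49 = 7  ⇒  r_B = 7 − 3 = 4

rB=4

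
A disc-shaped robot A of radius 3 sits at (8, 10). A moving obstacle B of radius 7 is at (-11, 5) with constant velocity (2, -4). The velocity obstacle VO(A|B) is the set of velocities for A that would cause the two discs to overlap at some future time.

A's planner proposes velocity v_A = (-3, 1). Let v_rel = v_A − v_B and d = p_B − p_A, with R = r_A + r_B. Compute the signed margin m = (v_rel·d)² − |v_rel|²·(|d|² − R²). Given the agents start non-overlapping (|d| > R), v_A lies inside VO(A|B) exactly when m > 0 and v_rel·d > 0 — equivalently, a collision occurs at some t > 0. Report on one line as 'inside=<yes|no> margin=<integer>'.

d = (-19, -5),  |d|² = 386;  R = 3+7 = 10,  c = 386−10² = 286
v_rel = (-5, 5),  |v_rel|² = 50;  v_rel·d = (-5)·(-19) + (5)·(-5) = 70
50·t² − 140·t + 286 = 0  ⇒  m = 70² − 50·286 = -9400
m = -9400 < 0,  v_rel·d = 70 > 0  ⇒  outside

inside=no margin=-9400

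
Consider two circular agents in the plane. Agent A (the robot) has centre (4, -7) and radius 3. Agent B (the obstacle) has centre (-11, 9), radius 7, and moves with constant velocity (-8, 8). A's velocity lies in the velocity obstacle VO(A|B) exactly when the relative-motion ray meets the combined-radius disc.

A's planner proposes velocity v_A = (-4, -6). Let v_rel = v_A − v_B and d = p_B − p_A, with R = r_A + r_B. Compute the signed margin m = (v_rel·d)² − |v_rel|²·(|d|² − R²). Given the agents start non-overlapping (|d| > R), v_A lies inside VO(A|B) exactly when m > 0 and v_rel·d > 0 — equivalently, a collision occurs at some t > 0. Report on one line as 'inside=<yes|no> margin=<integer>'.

d = (-15, 16),  |d|² = 481;  R = 3+7 = 10,  c = 481−10² = 381
v_rel = (4, -14),  |v_rel|² = 212;  v_rel·d = (4)·(-15) + (-14)·(16) = -284
212·t² + 568·t + 381 = 0  ⇒  m = (-284)² − 212·381 = -116
m = -116 < 0,  v_rel·d = -284 < 0  ⇒  outside

inside=no margin=-116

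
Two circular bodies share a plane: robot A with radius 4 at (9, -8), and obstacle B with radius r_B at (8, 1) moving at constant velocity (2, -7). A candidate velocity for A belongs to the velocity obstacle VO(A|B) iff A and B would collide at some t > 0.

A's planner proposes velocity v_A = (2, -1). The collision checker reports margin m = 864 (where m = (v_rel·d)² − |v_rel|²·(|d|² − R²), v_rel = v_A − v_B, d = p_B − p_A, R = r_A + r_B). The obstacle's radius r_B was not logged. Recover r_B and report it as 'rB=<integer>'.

m = 864
d = (-1, 9);  v_rel = (0, 6),  |v_rel|² = 36
v_rel×d = (0)·(9) − (6)·(-1) = 6
since m = R²·36 − 6²:  R² = (36 + 864) / 36 = 25
R = √25 = 5  ⇒  r_B = 5 − 4 = 1

rB=1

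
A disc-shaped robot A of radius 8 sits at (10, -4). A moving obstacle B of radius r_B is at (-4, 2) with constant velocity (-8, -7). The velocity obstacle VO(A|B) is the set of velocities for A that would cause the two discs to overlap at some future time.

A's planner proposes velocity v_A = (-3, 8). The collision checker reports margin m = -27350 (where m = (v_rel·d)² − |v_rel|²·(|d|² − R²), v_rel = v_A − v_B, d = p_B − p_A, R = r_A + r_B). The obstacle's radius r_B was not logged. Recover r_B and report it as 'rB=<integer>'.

m = -27350
d = (-14, 6);  v_rel = (5, 15),  |v_rel|² = 250
v_rel×d = (5)·(6) − (15)·(-14) = 240
since m = R²·250 − 240²:  R² = (57600 + -27350) / 250 = 121
R = √121 = 11  ⇒  r_B = 11 − 8 = 3

rB=3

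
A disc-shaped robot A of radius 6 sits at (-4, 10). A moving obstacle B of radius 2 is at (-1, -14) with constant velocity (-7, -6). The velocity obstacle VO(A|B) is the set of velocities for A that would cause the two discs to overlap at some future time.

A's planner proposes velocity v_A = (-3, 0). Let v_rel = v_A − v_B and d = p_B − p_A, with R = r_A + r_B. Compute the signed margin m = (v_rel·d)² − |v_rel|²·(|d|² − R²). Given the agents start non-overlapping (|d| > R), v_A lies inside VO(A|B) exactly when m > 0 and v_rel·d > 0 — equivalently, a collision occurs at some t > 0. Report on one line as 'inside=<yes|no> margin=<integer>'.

d = (3, -24),  |d|² = 585;  R = 6+2 = 8,  c = 585−8² = 521
v_rel = (4, 6),  |v_rel|² = 52;  v_rel·d = (4)·(3) + (6)·(-24) = -132
52·t² + 264·t + 521 = 0  ⇒  m = (-132)² − 52·521 = -9668
m = -9668 < 0,  v_rel·d = -132 < 0  ⇒  outside

inside=no margin=-9668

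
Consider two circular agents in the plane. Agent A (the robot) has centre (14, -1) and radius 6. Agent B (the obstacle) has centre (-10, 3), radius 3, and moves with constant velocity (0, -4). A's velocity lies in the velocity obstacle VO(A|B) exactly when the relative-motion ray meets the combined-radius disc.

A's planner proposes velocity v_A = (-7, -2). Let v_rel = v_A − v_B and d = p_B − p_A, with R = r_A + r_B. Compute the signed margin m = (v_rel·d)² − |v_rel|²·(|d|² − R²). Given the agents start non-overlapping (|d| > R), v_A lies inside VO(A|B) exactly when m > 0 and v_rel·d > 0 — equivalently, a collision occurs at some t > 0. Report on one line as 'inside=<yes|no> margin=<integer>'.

d = (-24, 4),  |d|² = 592;  R = 6+3 = 9,  c = 592−9² = 511
v_rel = (-7, 2),  |v_rel|² = 53;  v_rel·d = (-7)·(-24) + (2)·(4) = 176
53·t² − 352·t + 511 = 0  ⇒  m = 176² − 53·511 = 3893
m = 3893 > 0,  v_rel·d = 176 > 0  ⇒  inside

inside=yes margin=3893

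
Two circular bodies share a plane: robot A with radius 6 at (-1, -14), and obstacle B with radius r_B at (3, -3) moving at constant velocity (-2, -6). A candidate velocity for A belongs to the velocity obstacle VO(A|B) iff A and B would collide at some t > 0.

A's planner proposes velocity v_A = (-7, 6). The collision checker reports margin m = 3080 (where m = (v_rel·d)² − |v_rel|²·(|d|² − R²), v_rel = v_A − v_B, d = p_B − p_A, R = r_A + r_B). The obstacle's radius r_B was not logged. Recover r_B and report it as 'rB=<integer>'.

m = 3080
d = (4, 11);  v_rel = (-5, 12),  |v_rel|² = 169
v_rel×d = (-5)·(11) − (12)·(4) = -103
since m = R²·169 − (-103)²:  R² = (10609 + 3080) / 169 = 81
R = √81 = 9  ⇒  r_B = 9 − 6 = 3

rB=3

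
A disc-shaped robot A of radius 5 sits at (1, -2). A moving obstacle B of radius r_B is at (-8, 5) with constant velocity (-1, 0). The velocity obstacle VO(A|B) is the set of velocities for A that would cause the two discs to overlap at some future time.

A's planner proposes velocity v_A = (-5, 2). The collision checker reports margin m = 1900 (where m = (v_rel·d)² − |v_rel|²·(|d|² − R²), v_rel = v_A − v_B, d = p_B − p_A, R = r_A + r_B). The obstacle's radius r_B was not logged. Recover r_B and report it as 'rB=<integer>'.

m = 1900
d = (-9, 7);  v_rel = (-4, 2),  |v_rel|² = 20
v_rel×d = (-4)·(7) − (2)·(-9) = -10
since m = R²·20 − (-10)²:  R² = (100 + 1900) / 20 = 100
R = √100 = 10  ⇒  r_B = 10 − 5 = 5

rB=5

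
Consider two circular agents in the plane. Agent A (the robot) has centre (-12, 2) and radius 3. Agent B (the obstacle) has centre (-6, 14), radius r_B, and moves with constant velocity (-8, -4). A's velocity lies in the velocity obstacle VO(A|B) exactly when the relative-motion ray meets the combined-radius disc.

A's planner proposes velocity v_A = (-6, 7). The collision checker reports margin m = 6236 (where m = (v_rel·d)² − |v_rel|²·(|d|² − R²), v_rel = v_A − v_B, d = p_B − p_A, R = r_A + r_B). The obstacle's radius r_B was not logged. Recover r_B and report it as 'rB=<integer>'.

m = 6236
d = (6, 12);  v_rel = (2, 11),  |v_rel|² = 125
v_rel×d = (2)·(12) − (11)·(6) = -42
since m = R²·125 − (-42)²:  R² = (1764 + 6236) / 125 = 64
R = √64 = 8  ⇒  r_B = 8 − 3 = 5

rB=5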